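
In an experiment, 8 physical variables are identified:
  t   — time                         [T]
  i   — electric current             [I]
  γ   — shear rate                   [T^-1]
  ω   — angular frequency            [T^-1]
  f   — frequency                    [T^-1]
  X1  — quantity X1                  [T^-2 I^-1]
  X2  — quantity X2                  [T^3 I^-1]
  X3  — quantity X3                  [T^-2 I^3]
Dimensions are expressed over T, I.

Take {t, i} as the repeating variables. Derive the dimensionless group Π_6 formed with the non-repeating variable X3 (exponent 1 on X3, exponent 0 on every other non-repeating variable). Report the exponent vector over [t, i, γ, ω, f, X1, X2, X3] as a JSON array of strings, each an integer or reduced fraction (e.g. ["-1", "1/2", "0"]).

["2", "-3", "0", "0", "0", "0", "0", "1"]

Exponent matrix [T,I] × [t,i,γ,ω,f,X1,X2,X3]:
  T: [ 1  0 -1 -1 -1 -2  3 -2]
  I: [ 0  1  0  0  0 -1 -1  3]
Row reduction gives pivot columns t,i; rank = 2
Pivot set = {t,i}, free = {γ,ω,f,X1,X2,X3}
RREF:
  r0: [   1    0   -1   -1   -1   -2    3   -2]
  r1: [   0    1    0    0    0   -1   -1    3]
Fix exponent of X3 at 1, γ at 0, ω at 0, f at 0, X1 at 0, X2 at 0; solve each RREF row for its pivot's exponent:
  r0: exp(t) + (-2)·1 = 0 ⇒ exp(t) = 2
  r1: exp(i) + (3)·1 = 0 ⇒ exp(i) = -3
Π_6 = t^2 · i^-3 · X3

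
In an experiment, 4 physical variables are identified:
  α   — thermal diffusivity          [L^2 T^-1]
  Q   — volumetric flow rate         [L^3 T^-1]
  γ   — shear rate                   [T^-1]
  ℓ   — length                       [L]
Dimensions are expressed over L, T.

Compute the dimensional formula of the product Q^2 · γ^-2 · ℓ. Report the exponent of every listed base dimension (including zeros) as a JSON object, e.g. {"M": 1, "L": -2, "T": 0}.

{"L": 7, "T": 0}

Exponent matrix [L,T] × [α,Q,γ,ℓ]:
  L: [ 2  3  0  1]
  T: [-1 -1 -1  0]
  [L]: (2)·3+(-2)·0+(1)·1 = 7
  [T]: (2)·-1+(-2)·-1+(1)·0 = 0
⇒ L^7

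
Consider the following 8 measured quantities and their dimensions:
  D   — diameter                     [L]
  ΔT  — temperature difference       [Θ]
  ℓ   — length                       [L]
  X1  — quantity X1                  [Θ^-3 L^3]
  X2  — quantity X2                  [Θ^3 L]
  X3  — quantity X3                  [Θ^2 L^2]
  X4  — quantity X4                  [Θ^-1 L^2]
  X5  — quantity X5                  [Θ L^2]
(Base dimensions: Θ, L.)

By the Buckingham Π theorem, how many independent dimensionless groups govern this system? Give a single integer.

6

Write exponents as rows Θ,L / cols D,ΔT,ℓ,X1,X2,X3,X4,X5:
  Θ: [ 0  1  0 -3  3  2 -1  1]
  L: [ 1  0  1  3  1  2  2  2]
Row reduction gives pivot columns D,ΔT; rank = 2
n=8, r=2 ⇒ 6 dimensionless groups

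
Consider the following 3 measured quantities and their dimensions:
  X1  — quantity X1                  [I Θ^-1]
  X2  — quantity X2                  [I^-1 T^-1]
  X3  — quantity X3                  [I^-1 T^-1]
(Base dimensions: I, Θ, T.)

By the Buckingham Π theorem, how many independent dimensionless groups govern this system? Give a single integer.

Write exponents as rows I,Θ,T / cols X1,X2,X3:
  I: [ 1 -1 -1]
  Θ: [-1  0  0]
  T: [ 0 -1 -1]
Row reduction gives pivot columns X1,X2; rank = 2
3 vars − rank 2 = 1 Π group

1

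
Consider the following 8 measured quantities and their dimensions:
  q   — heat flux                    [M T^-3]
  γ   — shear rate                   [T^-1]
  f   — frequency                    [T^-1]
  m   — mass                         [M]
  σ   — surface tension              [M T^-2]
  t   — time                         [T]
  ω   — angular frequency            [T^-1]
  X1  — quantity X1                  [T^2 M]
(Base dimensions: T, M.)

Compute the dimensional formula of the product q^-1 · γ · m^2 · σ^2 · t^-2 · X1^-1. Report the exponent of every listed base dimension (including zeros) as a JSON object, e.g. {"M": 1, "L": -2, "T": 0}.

Dimensional matrix (T×M by q×γ×f×m×σ×t×ω×X1):
  T: [-3 -1 -1  0 -2  1 -1  2]
  M: [ 1  0  0  1  1  0  0  1]
  [T]: (-1)·-3+(1)·-1+(2)·0+(2)·-2+(-2)·1+(-1)·2 = -6
  [M]: (-1)·1+(1)·0+(2)·1+(2)·1+(-2)·0+(-1)·1 = 2
⇒ T^-6 M^2

{"T": -6, "M": 2}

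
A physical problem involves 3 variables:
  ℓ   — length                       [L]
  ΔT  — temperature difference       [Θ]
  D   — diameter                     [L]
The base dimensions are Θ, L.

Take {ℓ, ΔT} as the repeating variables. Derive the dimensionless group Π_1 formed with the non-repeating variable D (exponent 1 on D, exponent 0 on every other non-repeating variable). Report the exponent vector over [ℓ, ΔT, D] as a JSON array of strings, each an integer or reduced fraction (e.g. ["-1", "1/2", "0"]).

Dimensional matrix (Θ×L by ℓ×ΔT×D):
  Θ: [ 0  1  0]
  L: [ 1  0  1]
Echelon form has 2 nonzero rows (pivots: ℓ,ΔT)
Repeat: ℓ,ΔT; free: D
RREF:
  r0: [   1    0    1]
  r1: [   0    1    0]
Fix exponent of D at 1; solve each RREF row for its pivot's exponent:
  r0: exp(ℓ) + (1)·1 = 0 ⇒ exp(ℓ) = -1
  r1: exp(ΔT) + (0)·1 = 0 ⇒ exp(ΔT) = 0
Π_1 = ℓ^-1 · D

["-1", "0", "1"]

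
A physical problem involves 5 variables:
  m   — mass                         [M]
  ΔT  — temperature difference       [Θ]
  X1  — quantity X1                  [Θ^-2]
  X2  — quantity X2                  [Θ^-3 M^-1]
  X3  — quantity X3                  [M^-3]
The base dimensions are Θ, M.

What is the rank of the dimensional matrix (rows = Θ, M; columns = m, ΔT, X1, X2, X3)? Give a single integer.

2

Exponent matrix [Θ,M] × [m,ΔT,X1,X2,X3]:
  Θ: [ 0  1 -2 -3  0]
  M: [ 1  0  0 -1 -3]
Echelon form has 2 nonzero rows (pivots: m,ΔT)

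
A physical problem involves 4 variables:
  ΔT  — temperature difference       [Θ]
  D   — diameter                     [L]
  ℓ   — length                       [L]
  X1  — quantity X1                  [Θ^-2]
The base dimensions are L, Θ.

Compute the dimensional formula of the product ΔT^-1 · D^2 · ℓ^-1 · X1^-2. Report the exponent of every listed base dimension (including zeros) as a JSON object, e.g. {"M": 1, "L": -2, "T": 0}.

Write exponents as rows L,Θ / cols ΔT,D,ℓ,X1:
  L: [ 0  1  1  0]
  Θ: [ 1  0  0 -2]
  [L]: (-1)·0+(2)·1+(-1)·1+(-2)·0 = 1
  [Θ]: (-1)·1+(2)·0+(-1)·0+(-2)·-2 = 3
⇒ L Θ^3

{"L": 1, "Θ": 3}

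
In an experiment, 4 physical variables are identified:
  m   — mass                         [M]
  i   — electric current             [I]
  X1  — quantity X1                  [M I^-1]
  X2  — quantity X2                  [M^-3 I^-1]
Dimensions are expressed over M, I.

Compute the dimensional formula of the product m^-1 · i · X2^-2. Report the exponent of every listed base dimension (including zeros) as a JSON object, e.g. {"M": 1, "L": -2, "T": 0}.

Exponent matrix [M,I] × [m,i,X1,X2]:
  M: [ 1  0  1 -3]
  I: [ 0  1 -1 -1]
  [M]: (-1)·1+(1)·0+(-2)·-3 = 5
  [I]: (-1)·0+(1)·1+(-2)·-1 = 3
⇒ M^5 I^3

{"M": 5, "I": 3}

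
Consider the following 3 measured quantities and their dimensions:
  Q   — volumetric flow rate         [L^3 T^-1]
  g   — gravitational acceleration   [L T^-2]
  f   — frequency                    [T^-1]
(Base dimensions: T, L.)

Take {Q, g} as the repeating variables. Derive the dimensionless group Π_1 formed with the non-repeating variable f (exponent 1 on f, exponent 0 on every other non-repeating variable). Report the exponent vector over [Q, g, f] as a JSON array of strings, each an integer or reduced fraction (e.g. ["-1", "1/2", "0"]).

Exponent matrix [T,L] × [Q,g,f]:
  T: [-1 -2 -1]
  L: [ 3  1  0]
Echelon form has 2 nonzero rows (pivots: Q,g)
Repeat: Q,g; free: f
RREF:
  r0: [   1    0 -1/5]
  r1: [   0    1  3/5]
Fix exponent of f at 1; solve each RREF row for its pivot's exponent:
  r0: exp(Q) + (-1/5)·1 = 0 ⇒ exp(Q) = 1/5
  r1: exp(g) + (3/5)·1 = 0 ⇒ exp(g) = -3/5
Π_1 = Q^(1/5) · g^(-3/5) · f

["1/5", "-3/5", "1"]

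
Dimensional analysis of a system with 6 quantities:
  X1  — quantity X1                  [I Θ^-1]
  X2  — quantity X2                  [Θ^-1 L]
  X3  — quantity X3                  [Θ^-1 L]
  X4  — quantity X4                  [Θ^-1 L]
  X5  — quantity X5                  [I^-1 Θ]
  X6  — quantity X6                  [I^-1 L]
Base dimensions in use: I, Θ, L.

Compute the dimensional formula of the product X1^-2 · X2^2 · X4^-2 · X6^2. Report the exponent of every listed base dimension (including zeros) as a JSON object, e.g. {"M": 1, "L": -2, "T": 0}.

{"I": -4, "Θ": 2, "L": 2}

Exponent matrix [I,Θ,L] × [X1,X2,X3,X4,X5,X6]:
  I: [ 1  0  0  0 -1 -1]
  Θ: [-1 -1 -1 -1  1  0]
  L: [ 0  1  1  1  0  1]
  [I]: (-2)·1+(2)·0+(-2)·0+(2)·-1 = -4
  [Θ]: (-2)·-1+(2)·-1+(-2)·-1+(2)·0 = 2
  [L]: (-2)·0+(2)·1+(-2)·1+(2)·1 = 2
⇒ I^-4 Θ^2 L^2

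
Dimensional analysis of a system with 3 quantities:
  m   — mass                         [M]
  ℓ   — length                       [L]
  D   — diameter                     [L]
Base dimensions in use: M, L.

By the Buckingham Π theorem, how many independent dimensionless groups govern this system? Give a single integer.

1

Dimensional matrix (M×L by m×ℓ×D):
  M: [ 1  0  0]
  L: [ 0  1  1]
RREF → pivots at {m,ℓ} ⇒ r = 2
n=3, r=2 ⇒ 1 dimensionless group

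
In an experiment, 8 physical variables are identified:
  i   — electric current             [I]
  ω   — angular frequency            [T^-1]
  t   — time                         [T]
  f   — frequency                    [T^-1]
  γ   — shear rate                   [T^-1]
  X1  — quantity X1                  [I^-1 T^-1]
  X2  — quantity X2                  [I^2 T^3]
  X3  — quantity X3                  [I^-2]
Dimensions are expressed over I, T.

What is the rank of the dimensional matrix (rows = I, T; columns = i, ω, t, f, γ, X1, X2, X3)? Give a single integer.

Exponent matrix [I,T] × [i,ω,t,f,γ,X1,X2,X3]:
  I: [ 1  0  0  0  0 -1  2 -2]
  T: [ 0 -1  1 -1 -1 -1  3  0]
RREF → pivots at {i,ω} ⇒ r = 2

2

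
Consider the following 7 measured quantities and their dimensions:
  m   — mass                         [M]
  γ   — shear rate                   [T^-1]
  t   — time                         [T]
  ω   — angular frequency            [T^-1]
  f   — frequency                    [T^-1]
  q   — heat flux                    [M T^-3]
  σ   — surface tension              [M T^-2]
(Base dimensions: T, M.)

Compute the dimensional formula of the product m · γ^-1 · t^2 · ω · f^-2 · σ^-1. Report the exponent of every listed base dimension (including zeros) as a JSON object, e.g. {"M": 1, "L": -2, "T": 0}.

{"T": 6, "M": 0}

Exponent matrix [T,M] × [m,γ,t,ω,f,q,σ]:
  T: [ 0 -1  1 -1 -1 -3 -2]
  M: [ 1  0  0  0  0  1  1]
  [T]: (1)·0+(-1)·-1+(2)·1+(1)·-1+(-2)·-1+(-1)·-2 = 6
  [M]: (1)·1+(-1)·0+(2)·0+(1)·0+(-2)·0+(-1)·1 = 0
⇒ T^6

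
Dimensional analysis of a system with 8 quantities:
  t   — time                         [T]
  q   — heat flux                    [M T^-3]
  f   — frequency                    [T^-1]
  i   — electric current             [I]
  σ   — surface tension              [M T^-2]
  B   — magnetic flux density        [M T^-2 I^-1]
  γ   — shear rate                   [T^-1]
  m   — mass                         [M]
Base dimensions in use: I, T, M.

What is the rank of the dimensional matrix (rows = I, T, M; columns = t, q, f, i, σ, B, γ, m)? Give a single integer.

Write exponents as rows I,T,M / cols t,q,f,i,σ,B,γ,m:
  I: [ 0  0  0  1  0 -1  0  0]
  T: [ 1 -3 -1  0 -2 -2 -1  0]
  M: [ 0  1  0  0  1  1  0  1]
RREF → pivots at {t,q,i} ⇒ r = 3

3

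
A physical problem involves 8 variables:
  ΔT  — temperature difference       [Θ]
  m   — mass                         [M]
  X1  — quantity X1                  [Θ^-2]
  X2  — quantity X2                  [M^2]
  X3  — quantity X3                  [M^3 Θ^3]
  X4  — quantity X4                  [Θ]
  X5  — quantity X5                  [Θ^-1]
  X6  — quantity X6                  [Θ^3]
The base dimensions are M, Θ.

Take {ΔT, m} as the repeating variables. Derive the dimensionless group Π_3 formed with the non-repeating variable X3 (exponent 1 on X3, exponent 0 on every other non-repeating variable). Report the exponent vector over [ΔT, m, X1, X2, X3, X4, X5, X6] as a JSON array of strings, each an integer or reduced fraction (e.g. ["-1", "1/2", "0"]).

Dimensional matrix (M×Θ by ΔT×m×X1×X2×X3×X4×X5×X6):
  M: [ 0  1  0  2  3  0  0  0]
  Θ: [ 1  0 -2  0  3  1 -1  3]
Echelon form has 2 nonzero rows (pivots: ΔT,m)
Repeat: ΔT,m; free: X1,X2,X3,X4,X5,X6
RREF:
  r0: [   1    0   -2    0    3    1   -1    3]
  r1: [   0    1    0    2    3    0    0    0]
Fix exponent of X3 at 1, X1 at 0, X2 at 0, X4 at 0, X5 at 0, X6 at 0; solve each RREF row for its pivot's exponent:
  r0: exp(ΔT) + (3)·1 = 0 ⇒ exp(ΔT) = -3
  r1: exp(m) + (3)·1 = 0 ⇒ exp(m) = -3
Π_3 = ΔT^-3 · m^-3 · X3

["-3", "-3", "0", "0", "1", "0", "0", "0"]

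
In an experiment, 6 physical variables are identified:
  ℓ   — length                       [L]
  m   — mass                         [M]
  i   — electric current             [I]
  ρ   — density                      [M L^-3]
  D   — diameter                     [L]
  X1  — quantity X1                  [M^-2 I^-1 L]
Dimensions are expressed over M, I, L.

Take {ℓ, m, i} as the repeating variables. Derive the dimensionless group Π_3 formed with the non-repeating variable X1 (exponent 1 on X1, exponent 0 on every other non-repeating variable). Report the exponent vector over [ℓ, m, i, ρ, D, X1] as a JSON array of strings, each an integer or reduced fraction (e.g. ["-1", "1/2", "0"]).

["-1", "2", "1", "0", "0", "1"]

Dimensional matrix (M×I×L by ℓ×m×i×ρ×D×X1):
  M: [ 0  1  0  1  0 -2]
  I: [ 0  0  1  0  0 -1]
  L: [ 1  0  0 -3  1  1]
Row reduction gives pivot columns ℓ,m,i; rank = 3
Repeat: ℓ,m,i; free: ρ,D,X1
RREF:
  r0: [   1    0    0   -3    1    1]
  r1: [   0    1    0    1    0   -2]
  r2: [   0    0    1    0    0   -1]
Fix exponent of X1 at 1, ρ at 0, D at 0; solve each RREF row for its pivot's exponent:
  r0: exp(ℓ) + (1)·1 = 0 ⇒ exp(ℓ) = -1
  r1: exp(m) + (-2)·1 = 0 ⇒ exp(m) = 2
  r2: exp(i) + (-1)·1 = 0 ⇒ exp(i) = 1
Π_3 = ℓ^-1 · m^2 · i · X1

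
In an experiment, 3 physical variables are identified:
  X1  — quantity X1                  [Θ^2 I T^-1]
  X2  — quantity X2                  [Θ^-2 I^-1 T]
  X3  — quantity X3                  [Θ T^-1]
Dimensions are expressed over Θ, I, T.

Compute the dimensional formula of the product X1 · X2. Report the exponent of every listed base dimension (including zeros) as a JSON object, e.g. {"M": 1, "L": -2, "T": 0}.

Dimensional matrix (Θ×I×T by X1×X2×X3):
  Θ: [ 2 -2  1]
  I: [ 1 -1  0]
  T: [-1  1 -1]
  [Θ]: (1)·2+(1)·-2 = 0
  [I]: (1)·1+(1)·-1 = 0
  [T]: (1)·-1+(1)·1 = 0
⇒ 1 (dimensionless)

{"Θ": 0, "I": 0, "T": 0}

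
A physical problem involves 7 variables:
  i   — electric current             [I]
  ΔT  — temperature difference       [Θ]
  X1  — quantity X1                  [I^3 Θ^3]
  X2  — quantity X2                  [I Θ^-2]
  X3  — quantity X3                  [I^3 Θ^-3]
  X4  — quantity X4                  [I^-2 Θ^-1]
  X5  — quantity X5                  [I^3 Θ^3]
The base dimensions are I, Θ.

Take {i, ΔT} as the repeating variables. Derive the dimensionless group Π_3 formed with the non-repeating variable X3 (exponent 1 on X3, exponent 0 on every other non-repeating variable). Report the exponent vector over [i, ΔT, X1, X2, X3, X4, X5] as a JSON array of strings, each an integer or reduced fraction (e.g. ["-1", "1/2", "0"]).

["-3", "3", "0", "0", "1", "0", "0"]

Write exponents as rows I,Θ / cols i,ΔT,X1,X2,X3,X4,X5:
  I: [ 1  0  3  1  3 -2  3]
  Θ: [ 0  1  3 -2 -3 -1  3]
RREF → pivots at {i,ΔT} ⇒ r = 2
Pivot set = {i,ΔT}, free = {X1,X2,X3,X4,X5}
RREF:
  r0: [   1    0    3    1    3   -2    3]
  r1: [   0    1    3   -2   -3   -1    3]
Fix exponent of X3 at 1, X1 at 0, X2 at 0, X4 at 0, X5 at 0; solve each RREF row for its pivot's exponent:
  r0: exp(i) + (3)·1 = 0 ⇒ exp(i) = -3
  r1: exp(ΔT) + (-3)·1 = 0 ⇒ exp(ΔT) = 3
Π_3 = i^-3 · ΔT^3 · X3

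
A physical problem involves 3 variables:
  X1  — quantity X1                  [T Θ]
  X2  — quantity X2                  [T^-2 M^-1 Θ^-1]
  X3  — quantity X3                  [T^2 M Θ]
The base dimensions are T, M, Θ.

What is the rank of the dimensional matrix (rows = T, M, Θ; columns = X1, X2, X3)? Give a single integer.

Exponent matrix [T,M,Θ] × [X1,X2,X3]:
  T: [ 1 -2  2]
  M: [ 0 -1  1]
  Θ: [ 1 -1  1]
Row reduction gives pivot columns X1,X2; rank = 2

2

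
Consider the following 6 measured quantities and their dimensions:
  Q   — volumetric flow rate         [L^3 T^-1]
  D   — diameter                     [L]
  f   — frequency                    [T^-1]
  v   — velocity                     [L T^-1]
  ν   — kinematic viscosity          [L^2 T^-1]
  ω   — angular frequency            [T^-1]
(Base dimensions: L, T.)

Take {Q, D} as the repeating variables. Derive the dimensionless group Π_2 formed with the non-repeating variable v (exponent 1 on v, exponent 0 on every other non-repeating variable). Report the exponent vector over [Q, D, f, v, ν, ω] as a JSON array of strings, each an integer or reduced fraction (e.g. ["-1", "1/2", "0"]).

["-1", "2", "0", "1", "0", "0"]

Exponent matrix [L,T] × [Q,D,f,v,ν,ω]:
  L: [ 3  1  0  1  2  0]
  T: [-1  0 -1 -1 -1 -1]
Row reduction gives pivot columns Q,D; rank = 2
Pivot set = {Q,D}, free = {f,v,ν,ω}
RREF:
  r0: [   1    0    1    1    1    1]
  r1: [   0    1   -3   -2   -1   -3]
Fix exponent of v at 1, f at 0, ν at 0, ω at 0; solve each RREF row for its pivot's exponent:
  r0: exp(Q) + (1)·1 = 0 ⇒ exp(Q) = -1
  r1: exp(D) + (-2)·1 = 0 ⇒ exp(D) = 2
Π_2 = Q^-1 · D^2 · v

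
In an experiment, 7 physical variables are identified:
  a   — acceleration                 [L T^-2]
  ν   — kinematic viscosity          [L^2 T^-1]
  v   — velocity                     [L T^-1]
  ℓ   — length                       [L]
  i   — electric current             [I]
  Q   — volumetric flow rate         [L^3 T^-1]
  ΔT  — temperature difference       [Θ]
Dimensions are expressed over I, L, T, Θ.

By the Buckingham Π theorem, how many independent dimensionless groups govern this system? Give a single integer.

Write exponents as rows I,L,T,Θ / cols a,ν,v,ℓ,i,Q,ΔT:
  I: [ 0  0  0  0  1  0  0]
  L: [ 1  2  1  1  0  3  0]
  T: [-2 -1 -1  0  0 -1  0]
  Θ: [ 0  0  0  0  0  0  1]
Echelon form has 4 nonzero rows (pivots: a,ν,i,ΔT)
Π count = n − r = 7 − 4 = 3

3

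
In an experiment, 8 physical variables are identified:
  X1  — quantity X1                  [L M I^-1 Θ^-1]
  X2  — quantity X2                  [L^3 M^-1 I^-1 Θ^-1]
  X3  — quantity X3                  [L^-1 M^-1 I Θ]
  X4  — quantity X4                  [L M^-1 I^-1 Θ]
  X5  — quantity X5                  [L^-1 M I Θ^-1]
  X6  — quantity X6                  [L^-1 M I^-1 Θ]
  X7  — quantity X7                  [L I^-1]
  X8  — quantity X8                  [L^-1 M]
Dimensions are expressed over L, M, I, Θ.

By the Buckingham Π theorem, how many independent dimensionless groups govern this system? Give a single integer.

5

Exponent matrix [L,M,I,Θ] × [X1,X2,X3,X4,X5,X6,X7,X8]:
  L: [ 1  3 -1  1 -1 -1  1 -1]
  M: [ 1 -1 -1 -1  1  1  0  1]
  I: [-1 -1  1 -1  1 -1 -1  0]
  Θ: [-1 -1  1  1 -1  1  0  0]
Row reduction gives pivot columns X1,X2,X4; rank = 3
Π count = n − r = 8 − 3 = 5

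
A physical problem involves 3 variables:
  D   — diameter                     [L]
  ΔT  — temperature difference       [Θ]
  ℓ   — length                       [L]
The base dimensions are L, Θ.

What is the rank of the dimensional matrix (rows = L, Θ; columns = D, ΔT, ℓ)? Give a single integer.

2

Dimensional matrix (L×Θ by D×ΔT×ℓ):
  L: [ 1  0  1]
  Θ: [ 0  1  0]
Echelon form has 2 nonzero rows (pivots: D,ΔT)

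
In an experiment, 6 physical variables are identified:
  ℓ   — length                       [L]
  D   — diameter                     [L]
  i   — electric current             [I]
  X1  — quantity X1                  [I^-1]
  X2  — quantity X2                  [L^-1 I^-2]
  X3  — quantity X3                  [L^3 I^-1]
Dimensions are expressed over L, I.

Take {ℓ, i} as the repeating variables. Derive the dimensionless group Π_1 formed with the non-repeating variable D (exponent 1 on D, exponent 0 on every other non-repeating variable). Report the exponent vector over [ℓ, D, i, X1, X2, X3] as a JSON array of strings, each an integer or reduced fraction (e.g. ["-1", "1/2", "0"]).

Exponent matrix [L,I] × [ℓ,D,i,X1,X2,X3]:
  L: [ 1  1  0  0 -1  3]
  I: [ 0  0  1 -1 -2 -1]
RREF → pivots at {ℓ,i} ⇒ r = 2
Repeat: ℓ,i; free: D,X1,X2,X3
RREF:
  r0: [   1    1    0    0   -1    3]
  r1: [   0    0    1   -1   -2   -1]
Fix exponent of D at 1, X1 at 0, X2 at 0, X3 at 0; solve each RREF row for its pivot's exponent:
  r0: exp(ℓ) + (1)·1 = 0 ⇒ exp(ℓ) = -1
  r1: exp(i) + (0)·1 = 0 ⇒ exp(i) = 0
Π_1 = ℓ^-1 · D

["-1", "1", "0", "0", "0", "0"]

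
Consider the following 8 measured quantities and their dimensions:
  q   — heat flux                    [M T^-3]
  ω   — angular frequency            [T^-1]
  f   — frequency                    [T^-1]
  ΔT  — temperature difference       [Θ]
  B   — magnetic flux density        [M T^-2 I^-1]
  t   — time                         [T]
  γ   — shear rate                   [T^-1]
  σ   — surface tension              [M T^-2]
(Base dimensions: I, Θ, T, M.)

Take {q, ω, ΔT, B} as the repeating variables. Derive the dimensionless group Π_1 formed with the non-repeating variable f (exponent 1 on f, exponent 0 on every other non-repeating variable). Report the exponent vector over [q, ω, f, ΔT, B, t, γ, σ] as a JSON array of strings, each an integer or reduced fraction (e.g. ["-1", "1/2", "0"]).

Dimensional matrix (I×Θ×T×M by q×ω×f×ΔT×B×t×γ×σ):
  I: [ 0  0  0  0 -1  0  0  0]
  Θ: [ 0  0  0  1  0  0  0  0]
  T: [-3 -1 -1  0 -2  1 -1 -2]
  M: [ 1  0  0  0  1  0  0  1]
Echelon form has 4 nonzero rows (pivots: q,ω,ΔT,B)
Pivot set = {q,ω,ΔT,B}, free = {f,t,γ,σ}
RREF:
  r0: [   1    0    0    0    0    0    0    1]
  r1: [   0    1    1    0    0   -1    1   -1]
  r2: [   0    0    0    1    0    0    0    0]
  r3: [   0    0    0    0    1    0    0    0]
Fix exponent of f at 1, t at 0, γ at 0, σ at 0; solve each RREF row for its pivot's exponent:
  r0: exp(q) + (0)·1 = 0 ⇒ exp(q) = 0
  r1: exp(ω) + (1)·1 = 0 ⇒ exp(ω) = -1
  r2: exp(ΔT) + (0)·1 = 0 ⇒ exp(ΔT) = 0
  r3: exp(B) + (0)·1 = 0 ⇒ exp(B) = 0
Π_1 = ω^-1 · f

["0", "-1", "1", "0", "0", "0", "0", "0"]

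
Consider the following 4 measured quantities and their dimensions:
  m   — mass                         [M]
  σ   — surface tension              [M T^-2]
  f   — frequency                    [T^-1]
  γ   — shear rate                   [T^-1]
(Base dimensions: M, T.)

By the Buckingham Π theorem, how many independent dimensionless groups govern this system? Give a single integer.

Exponent matrix [M,T] × [m,σ,f,γ]:
  M: [ 1  1  0  0]
  T: [ 0 -2 -1 -1]
Echelon form has 2 nonzero rows (pivots: m,σ)
4 vars − rank 2 = 2 Π groups

2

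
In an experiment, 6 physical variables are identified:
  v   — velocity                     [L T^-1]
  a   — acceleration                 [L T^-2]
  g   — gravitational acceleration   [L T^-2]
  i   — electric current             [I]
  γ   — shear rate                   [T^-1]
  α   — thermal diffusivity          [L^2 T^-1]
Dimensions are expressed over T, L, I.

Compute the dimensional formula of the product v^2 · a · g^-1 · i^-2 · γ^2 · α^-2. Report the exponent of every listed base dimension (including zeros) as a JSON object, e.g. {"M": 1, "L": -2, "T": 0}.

{"T": -2, "L": -2, "I": -2}

Dimensional matrix (T×L×I by v×a×g×i×γ×α):
  T: [-1 -2 -2  0 -1 -1]
  L: [ 1  1  1  0  0  2]
  I: [ 0  0  0  1  0  0]
  [T]: (2)·-1+(1)·-2+(-1)·-2+(-2)·0+(2)·-1+(-2)·-1 = -2
  [L]: (2)·1+(1)·1+(-1)·1+(-2)·0+(2)·0+(-2)·2 = -2
  [I]: (2)·0+(1)·0+(-1)·0+(-2)·1+(2)·0+(-2)·0 = -2
⇒ T^-2 L^-2 I^-2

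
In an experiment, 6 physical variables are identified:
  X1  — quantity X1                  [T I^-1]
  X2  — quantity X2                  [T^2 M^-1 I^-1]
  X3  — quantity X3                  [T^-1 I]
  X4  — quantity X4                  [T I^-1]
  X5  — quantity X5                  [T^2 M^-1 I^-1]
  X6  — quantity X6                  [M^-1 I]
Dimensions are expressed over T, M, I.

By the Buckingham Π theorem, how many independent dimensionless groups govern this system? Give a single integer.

4

Exponent matrix [T,M,I] × [X1,X2,X3,X4,X5,X6]:
  T: [ 1  2 -1  1  2  0]
  M: [ 0 -1  0  0 -1 -1]
  I: [-1 -1  1 -1 -1  1]
Echelon form has 2 nonzero rows (pivots: X1,X2)
n=6, r=2 ⇒ 4 dimensionless groups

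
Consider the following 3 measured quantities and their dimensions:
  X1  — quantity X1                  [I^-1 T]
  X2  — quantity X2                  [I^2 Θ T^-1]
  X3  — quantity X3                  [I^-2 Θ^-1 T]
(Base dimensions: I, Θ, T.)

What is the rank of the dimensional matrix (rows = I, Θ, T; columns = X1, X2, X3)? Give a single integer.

2

Dimensional matrix (I×Θ×T by X1×X2×X3):
  I: [-1  2 -2]
  Θ: [ 0  1 -1]
  T: [ 1 -1  1]
RREF → pivots at {X1,X2} ⇒ r = 2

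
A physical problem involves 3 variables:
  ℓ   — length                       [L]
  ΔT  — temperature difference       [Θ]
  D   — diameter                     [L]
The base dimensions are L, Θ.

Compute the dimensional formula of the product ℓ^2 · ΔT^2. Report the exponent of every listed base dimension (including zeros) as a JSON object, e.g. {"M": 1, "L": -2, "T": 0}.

{"L": 2, "Θ": 2}

Dimensional matrix (L×Θ by ℓ×ΔT×D):
  L: [ 1  0  1]
  Θ: [ 0  1  0]
  [L]: (2)·1+(2)·0 = 2
  [Θ]: (2)·0+(2)·1 = 2
⇒ L^2 Θ^2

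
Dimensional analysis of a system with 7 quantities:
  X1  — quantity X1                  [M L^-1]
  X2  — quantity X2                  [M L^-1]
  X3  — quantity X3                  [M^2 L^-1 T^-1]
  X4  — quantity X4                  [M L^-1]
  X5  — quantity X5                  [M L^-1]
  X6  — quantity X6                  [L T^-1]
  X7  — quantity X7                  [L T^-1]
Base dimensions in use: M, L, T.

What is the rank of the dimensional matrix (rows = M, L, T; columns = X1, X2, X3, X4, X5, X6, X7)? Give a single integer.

2

Dimensional matrix (M×L×T by X1×X2×X3×X4×X5×X6×X7):
  M: [ 1  1  2  1  1  0  0]
  L: [-1 -1 -1 -1 -1  1  1]
  T: [ 0  0 -1  0  0 -1 -1]
Echelon form has 2 nonzero rows (pivots: X1,X3)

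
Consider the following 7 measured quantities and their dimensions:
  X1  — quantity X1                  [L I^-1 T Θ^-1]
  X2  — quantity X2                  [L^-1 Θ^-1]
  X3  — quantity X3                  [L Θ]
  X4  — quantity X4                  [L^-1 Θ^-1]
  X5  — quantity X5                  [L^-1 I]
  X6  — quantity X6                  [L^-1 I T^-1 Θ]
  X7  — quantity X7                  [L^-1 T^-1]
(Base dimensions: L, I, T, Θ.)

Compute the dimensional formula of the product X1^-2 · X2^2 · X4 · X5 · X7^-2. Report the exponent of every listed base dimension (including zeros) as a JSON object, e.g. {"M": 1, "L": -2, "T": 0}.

{"L": -4, "I": 3, "T": 0, "Θ": -1}

Exponent matrix [L,I,T,Θ] × [X1,X2,X3,X4,X5,X6,X7]:
  L: [ 1 -1  1 -1 -1 -1 -1]
  I: [-1  0  0  0  1  1  0]
  T: [ 1  0  0  0  0 -1 -1]
  Θ: [-1 -1  1 -1  0  1  0]
  [L]: (-2)·1+(2)·-1+(1)·-1+(1)·-1+(-2)·-1 = -4
  [I]: (-2)·-1+(2)·0+(1)·0+(1)·1+(-2)·0 = 3
  [T]: (-2)·1+(2)·0+(1)·0+(1)·0+(-2)·-1 = 0
  [Θ]: (-2)·-1+(2)·-1+(1)·-1+(1)·0+(-2)·0 = -1
⇒ L^-4 I^3 Θ^-1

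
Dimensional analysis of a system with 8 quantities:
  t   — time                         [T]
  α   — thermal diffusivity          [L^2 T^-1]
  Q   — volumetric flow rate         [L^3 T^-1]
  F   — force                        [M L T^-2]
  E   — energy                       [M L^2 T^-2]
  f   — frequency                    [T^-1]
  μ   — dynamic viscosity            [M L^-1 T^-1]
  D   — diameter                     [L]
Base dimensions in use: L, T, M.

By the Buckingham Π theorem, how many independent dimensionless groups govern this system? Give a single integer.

Write exponents as rows L,T,M / cols t,α,Q,F,E,f,μ,D:
  L: [ 0  2  3  1  2  0 -1  1]
  T: [ 1 -1 -1 -2 -2 -1 -1  0]
  M: [ 0  0  0  1  1  0  1  0]
Row reduction gives pivot columns t,α,F; rank = 3
Π count = n − r = 8 − 3 = 5

5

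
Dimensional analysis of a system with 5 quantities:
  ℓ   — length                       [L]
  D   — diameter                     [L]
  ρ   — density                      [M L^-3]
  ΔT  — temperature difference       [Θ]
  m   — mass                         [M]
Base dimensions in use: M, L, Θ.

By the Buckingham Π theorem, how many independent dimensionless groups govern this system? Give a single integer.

2

Write exponents as rows M,L,Θ / cols ℓ,D,ρ,ΔT,m:
  M: [ 0  0  1  0  1]
  L: [ 1  1 -3  0  0]
  Θ: [ 0  0  0  1  0]
Row reduction gives pivot columns ℓ,ρ,ΔT; rank = 3
Π count = n − r = 5 − 3 = 2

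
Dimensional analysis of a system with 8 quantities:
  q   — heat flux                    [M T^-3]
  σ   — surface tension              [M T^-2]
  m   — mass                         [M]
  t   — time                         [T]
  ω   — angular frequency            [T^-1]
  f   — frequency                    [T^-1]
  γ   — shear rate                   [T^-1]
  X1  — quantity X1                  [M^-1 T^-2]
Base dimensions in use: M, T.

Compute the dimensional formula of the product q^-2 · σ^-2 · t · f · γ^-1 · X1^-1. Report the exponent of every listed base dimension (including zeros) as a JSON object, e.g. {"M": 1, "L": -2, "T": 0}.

{"M": -3, "T": 13}

Dimensional matrix (M×T by q×σ×m×t×ω×f×γ×X1):
  M: [ 1  1  1  0  0  0  0 -1]
  T: [-3 -2  0  1 -1 -1 -1 -2]
  [M]: (-2)·1+(-2)·1+(1)·0+(1)·0+(-1)·0+(-1)·-1 = -3
  [T]: (-2)·-3+(-2)·-2+(1)·1+(1)·-1+(-1)·-1+(-1)·-2 = 13
⇒ M^-3 T^13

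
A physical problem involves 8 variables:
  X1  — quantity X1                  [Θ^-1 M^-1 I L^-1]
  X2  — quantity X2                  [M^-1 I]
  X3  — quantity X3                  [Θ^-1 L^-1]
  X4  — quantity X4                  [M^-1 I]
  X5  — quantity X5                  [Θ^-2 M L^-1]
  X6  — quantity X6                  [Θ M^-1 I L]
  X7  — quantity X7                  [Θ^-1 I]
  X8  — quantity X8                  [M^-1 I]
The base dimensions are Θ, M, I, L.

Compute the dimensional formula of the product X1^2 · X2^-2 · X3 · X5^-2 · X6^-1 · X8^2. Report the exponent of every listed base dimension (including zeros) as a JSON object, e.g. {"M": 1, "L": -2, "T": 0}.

{"Θ": 0, "M": -3, "I": 1, "L": -2}

Write exponents as rows Θ,M,I,L / cols X1,X2,X3,X4,X5,X6,X7,X8:
  Θ: [-1  0 -1  0 -2  1 -1  0]
  M: [-1 -1  0 -1  1 -1  0 -1]
  I: [ 1  1  0  1  0  1  1  1]
  L: [-1  0 -1  0 -1  1  0  0]
  [Θ]: (2)·-1+(-2)·0+(1)·-1+(-2)·-2+(-1)·1+(2)·0 = 0
  [M]: (2)·-1+(-2)·-1+(1)·0+(-2)·1+(-1)·-1+(2)·-1 = -3
  [I]: (2)·1+(-2)·1+(1)·0+(-2)·0+(-1)·1+(2)·1 = 1
  [L]: (2)·-1+(-2)·0+(1)·-1+(-2)·-1+(-1)·1+(2)·0 = -2
⇒ M^-3 I L^-2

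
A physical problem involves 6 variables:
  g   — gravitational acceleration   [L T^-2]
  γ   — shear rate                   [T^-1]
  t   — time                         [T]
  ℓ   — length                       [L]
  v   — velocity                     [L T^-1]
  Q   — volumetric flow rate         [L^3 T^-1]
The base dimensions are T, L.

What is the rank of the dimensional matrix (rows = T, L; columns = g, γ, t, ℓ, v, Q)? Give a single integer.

2

Exponent matrix [T,L] × [g,γ,t,ℓ,v,Q]:
  T: [-2 -1  1  0 -1 -1]
  L: [ 1  0  0  1  1  3]
Echelon form has 2 nonzero rows (pivots: g,γ)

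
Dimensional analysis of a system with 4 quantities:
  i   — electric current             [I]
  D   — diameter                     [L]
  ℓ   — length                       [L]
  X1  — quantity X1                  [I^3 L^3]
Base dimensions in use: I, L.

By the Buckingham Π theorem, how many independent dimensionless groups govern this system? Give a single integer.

Exponent matrix [I,L] × [i,D,ℓ,X1]:
  I: [ 1  0  0  3]
  L: [ 0  1  1  3]
Row reduction gives pivot columns i,D; rank = 2
n=4, r=2 ⇒ 2 dimensionless groups

2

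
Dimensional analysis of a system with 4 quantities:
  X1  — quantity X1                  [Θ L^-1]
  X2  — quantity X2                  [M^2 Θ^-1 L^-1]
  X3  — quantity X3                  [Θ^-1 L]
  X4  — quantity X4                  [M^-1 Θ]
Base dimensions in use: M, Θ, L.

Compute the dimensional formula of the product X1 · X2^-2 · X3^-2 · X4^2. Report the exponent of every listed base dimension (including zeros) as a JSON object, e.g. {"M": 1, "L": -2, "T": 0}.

{"M": -6, "Θ": 7, "L": -1}

Dimensional matrix (M×Θ×L by X1×X2×X3×X4):
  M: [ 0  2  0 -1]
  Θ: [ 1 -1 -1  1]
  L: [-1 -1  1  0]
  [M]: (1)·0+(-2)·2+(-2)·0+(2)·-1 = -6
  [Θ]: (1)·1+(-2)·-1+(-2)·-1+(2)·1 = 7
  [L]: (1)·-1+(-2)·-1+(-2)·1+(2)·0 = -1
⇒ M^-6 Θ^7 L^-1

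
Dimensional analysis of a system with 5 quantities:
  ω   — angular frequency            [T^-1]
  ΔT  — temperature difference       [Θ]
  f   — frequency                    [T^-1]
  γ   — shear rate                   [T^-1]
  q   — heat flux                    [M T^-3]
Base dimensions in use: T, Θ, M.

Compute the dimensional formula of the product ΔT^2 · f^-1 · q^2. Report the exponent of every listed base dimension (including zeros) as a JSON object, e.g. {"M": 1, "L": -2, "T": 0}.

{"T": -5, "Θ": 2, "M": 2}

Dimensional matrix (T×Θ×M by ω×ΔT×f×γ×q):
  T: [-1  0 -1 -1 -3]
  Θ: [ 0  1  0  0  0]
  M: [ 0  0  0  0  1]
  [T]: (2)·0+(-1)·-1+(2)·-3 = -5
  [Θ]: (2)·1+(-1)·0+(2)·0 = 2
  [M]: (2)·0+(-1)·0+(2)·1 = 2
⇒ T^-5 Θ^2 M^2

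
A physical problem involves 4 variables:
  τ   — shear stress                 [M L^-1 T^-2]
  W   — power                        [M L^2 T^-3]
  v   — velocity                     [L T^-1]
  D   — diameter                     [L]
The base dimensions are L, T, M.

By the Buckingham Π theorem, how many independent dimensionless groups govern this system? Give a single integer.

1

Write exponents as rows L,T,M / cols τ,W,v,D:
  L: [-1  2  1  1]
  T: [-2 -3 -1  0]
  M: [ 1  1  0  0]
Echelon form has 3 nonzero rows (pivots: τ,W,v)
4 vars − rank 3 = 1 Π group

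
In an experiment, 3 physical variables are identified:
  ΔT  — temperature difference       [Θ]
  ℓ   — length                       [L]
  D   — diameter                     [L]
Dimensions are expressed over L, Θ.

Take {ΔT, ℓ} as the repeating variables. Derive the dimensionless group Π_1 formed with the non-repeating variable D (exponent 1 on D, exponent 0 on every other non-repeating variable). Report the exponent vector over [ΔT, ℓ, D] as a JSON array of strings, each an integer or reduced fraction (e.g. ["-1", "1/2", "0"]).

["0", "-1", "1"]

Dimensional matrix (L×Θ by ΔT×ℓ×D):
  L: [ 0  1  1]
  Θ: [ 1  0  0]
Echelon form has 2 nonzero rows (pivots: ΔT,ℓ)
Pivot set = {ΔT,ℓ}, free = {D}
RREF:
  r0: [   1    0    0]
  r1: [   0    1    1]
Fix exponent of D at 1; solve each RREF row for its pivot's exponent:
  r0: exp(ΔT) + (0)·1 = 0 ⇒ exp(ΔT) = 0
  r1: exp(ℓ) + (1)·1 = 0 ⇒ exp(ℓ) = -1
Π_1 = ℓ^-1 · D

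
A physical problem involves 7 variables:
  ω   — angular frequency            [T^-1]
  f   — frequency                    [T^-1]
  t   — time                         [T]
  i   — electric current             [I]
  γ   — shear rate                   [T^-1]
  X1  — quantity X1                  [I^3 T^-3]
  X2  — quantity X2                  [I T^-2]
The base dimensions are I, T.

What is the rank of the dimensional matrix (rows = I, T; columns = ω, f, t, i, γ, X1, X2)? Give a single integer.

Exponent matrix [I,T] × [ω,f,t,i,γ,X1,X2]:
  I: [ 0  0  0  1  0  3  1]
  T: [-1 -1  1  0 -1 -3 -2]
Echelon form has 2 nonzero rows (pivots: ω,i)

2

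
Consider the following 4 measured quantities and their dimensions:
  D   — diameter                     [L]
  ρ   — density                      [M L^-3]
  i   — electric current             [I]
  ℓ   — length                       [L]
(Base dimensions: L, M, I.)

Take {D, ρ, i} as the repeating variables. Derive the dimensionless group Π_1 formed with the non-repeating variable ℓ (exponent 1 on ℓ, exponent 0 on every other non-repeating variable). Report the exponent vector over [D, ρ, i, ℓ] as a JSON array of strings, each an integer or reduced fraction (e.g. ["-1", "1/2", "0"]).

["-1", "0", "0", "1"]

Write exponents as rows L,M,I / cols D,ρ,i,ℓ:
  L: [ 1 -3  0  1]
  M: [ 0  1  0  0]
  I: [ 0  0  1  0]
Row reduction gives pivot columns D,ρ,i; rank = 3
Pivot set = {D,ρ,i}, free = {ℓ}
RREF:
  r0: [   1    0    0    1]
  r1: [   0    1    0    0]
  r2: [   0    0    1    0]
Fix exponent of ℓ at 1; solve each RREF row for its pivot's exponent:
  r0: exp(D) + (1)·1 = 0 ⇒ exp(D) = -1
  r1: exp(ρ) + (0)·1 = 0 ⇒ exp(ρ) = 0
  r2: exp(i) + (0)·1 = 0 ⇒ exp(i) = 0
Π_1 = D^-1 · ℓ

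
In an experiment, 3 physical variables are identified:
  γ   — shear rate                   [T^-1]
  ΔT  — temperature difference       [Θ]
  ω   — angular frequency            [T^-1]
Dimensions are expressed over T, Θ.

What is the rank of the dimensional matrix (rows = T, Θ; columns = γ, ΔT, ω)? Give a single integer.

2

Exponent matrix [T,Θ] × [γ,ΔT,ω]:
  T: [-1  0 -1]
  Θ: [ 0  1  0]
Echelon form has 2 nonzero rows (pivots: γ,ΔT)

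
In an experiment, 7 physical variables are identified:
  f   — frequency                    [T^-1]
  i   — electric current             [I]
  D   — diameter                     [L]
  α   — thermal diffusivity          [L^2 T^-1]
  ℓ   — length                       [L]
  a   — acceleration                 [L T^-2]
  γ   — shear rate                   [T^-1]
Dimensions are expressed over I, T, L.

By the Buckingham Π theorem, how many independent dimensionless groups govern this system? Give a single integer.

Exponent matrix [I,T,L] × [f,i,D,α,ℓ,a,γ]:
  I: [ 0  1  0  0  0  0  0]
  T: [-1  0  0 -1  0 -2 -1]
  L: [ 0  0  1  2  1  1  0]
Echelon form has 3 nonzero rows (pivots: f,i,D)
7 vars − rank 3 = 4 Π groups

4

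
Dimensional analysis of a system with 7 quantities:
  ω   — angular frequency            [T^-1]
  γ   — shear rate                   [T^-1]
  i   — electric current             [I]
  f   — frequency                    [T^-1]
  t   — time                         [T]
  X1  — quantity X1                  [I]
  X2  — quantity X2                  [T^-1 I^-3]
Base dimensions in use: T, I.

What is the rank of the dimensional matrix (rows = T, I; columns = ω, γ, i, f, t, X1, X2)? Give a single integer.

Exponent matrix [T,I] × [ω,γ,i,f,t,X1,X2]:
  T: [-1 -1  0 -1  1  0 -1]
  I: [ 0  0  1  0  0  1 -3]
Row reduction gives pivot columns ω,i; rank = 2

2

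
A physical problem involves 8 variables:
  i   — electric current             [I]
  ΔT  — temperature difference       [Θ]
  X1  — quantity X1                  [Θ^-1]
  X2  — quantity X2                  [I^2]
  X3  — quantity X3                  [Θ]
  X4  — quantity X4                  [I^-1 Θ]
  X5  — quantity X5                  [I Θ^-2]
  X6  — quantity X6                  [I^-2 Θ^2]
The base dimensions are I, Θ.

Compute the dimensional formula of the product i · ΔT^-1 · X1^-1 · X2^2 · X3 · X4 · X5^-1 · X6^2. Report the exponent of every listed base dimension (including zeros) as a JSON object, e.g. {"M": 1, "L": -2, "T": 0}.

Exponent matrix [I,Θ] × [i,ΔT,X1,X2,X3,X4,X5,X6]:
  I: [ 1  0  0  2  0 -1  1 -2]
  Θ: [ 0  1 -1  0  1  1 -2  2]
  [I]: (1)·1+(-1)·0+(-1)·0+(2)·2+(1)·0+(1)·-1+(-1)·1+(2)·-2 = -1
  [Θ]: (1)·0+(-1)·1+(-1)·-1+(2)·0+(1)·1+(1)·1+(-1)·-2+(2)·2 = 8
⇒ I^-1 Θ^8

{"I": -1, "Θ": 8}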